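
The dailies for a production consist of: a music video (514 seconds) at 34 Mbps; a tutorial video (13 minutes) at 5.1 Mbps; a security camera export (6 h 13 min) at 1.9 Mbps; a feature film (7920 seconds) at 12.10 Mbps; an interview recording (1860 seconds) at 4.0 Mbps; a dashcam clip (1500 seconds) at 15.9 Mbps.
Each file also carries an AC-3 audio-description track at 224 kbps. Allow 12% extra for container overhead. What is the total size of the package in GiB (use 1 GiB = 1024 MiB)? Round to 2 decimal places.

25.94 GiB

Audio: 224 kbps = 0.224 Mbps.
music video: 34.224 Mbps × 514 s × 1.12 = 19702.1 Mb
tutorial video: 5.324 Mbps × 780 s × 1.12 = 4651.0 Mb
security camera export: 2.124 Mbps × 22380 s × 1.12 = 53239.3 Mb
feature film: 12.324 Mbps × 7920 s × 1.12 = 109318.8 Mb
interview recording: 4.224 Mbps × 1860 s × 1.12 = 8799.4 Mb
dashcam clip: 16.124 Mbps × 1500 s × 1.12 = 27088.3 Mb
Total: 222799.0 Mb = 27849.9 MB.
= 25.94 GiB.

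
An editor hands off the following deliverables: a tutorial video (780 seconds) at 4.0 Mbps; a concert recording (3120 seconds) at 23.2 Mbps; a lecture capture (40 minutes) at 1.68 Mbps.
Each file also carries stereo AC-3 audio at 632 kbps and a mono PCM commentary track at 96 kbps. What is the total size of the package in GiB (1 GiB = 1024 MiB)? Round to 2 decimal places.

9.79 GiB

Audio total: 632 + 96 = 728 kbps = 0.728 Mbps.
tutorial video: 4.728 Mbps × 780 s = 3687.8 Mb
concert recording: 23.928 Mbps × 3120 s = 74655.4 Mb
lecture capture: 2.408 Mbps × 2400 s = 5779.2 Mb
Total: 84122.4 Mb = 10515.3 MB.
= 9.793 GiB.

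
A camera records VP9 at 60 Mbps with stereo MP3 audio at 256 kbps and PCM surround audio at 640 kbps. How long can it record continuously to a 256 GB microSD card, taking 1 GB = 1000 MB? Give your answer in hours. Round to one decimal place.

Audio total: 256 + 640 = 896 kbps = 0.896 Mbps.
Total bitrate: 60 + 0.896 = 60.896 Mbps.
Capacity: 256 GB = 2,048,000 Mb.
Recording time: 2,048,000 / 60.896 = 33,631 s ≈ 9.34 hours.

9.3 hours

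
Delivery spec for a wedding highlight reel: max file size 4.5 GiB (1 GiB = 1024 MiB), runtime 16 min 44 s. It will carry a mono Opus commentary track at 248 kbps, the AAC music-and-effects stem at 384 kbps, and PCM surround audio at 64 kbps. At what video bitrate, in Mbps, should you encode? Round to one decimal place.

37.8 Mbps

Budget: 4.5 GiB = 38654.7 Mb.
16 min 44 s = 1004 s
Total bitrate budget: 38654.7 Mb / 1004 s = 38.501 Mbps.
Audio total: 248 + 384 + 64 = 696 kbps = 0.696 Mbps.
Video: 38.501 − 0.696 = 37.805 Mbps.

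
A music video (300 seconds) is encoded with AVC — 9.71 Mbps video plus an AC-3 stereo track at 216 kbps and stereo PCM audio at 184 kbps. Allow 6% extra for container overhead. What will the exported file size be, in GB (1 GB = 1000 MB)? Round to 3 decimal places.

0.402 GB

Audio total: 216 + 184 = 400 kbps = 0.400 Mbps.
Total bitrate: 9.71 + 0.400 = 10.110 Mbps.
Stream data: 10.110 Mbps × 300 s = 3033.0 Mb.
With 6% container overhead: ×1.06.
3,215 Mb ÷ 8 = 401.9 MB → 0.4019 GB.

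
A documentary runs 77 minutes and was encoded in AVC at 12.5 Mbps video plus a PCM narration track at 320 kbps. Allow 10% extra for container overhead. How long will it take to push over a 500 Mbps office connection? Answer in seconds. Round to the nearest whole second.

130 seconds

77 min = 4620 s
Audio: 320 kbps = 0.320 Mbps.
Total bitrate: 12.820 Mbps.
File: 12.820 Mbps × 4620 s = 59228.4 Mb.
With 10% container overhead: ×1.10. → 65151.2 Mb.
At 500 Mbps: 65151.2 / 500 = 130.3 s ≈ 130 seconds.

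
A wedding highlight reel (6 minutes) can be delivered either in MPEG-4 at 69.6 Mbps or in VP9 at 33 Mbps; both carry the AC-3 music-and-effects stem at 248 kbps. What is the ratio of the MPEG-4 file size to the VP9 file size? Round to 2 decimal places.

6 min = 360 s
Audio: 248 kbps = 0.248 Mbps.
MPEG-4: 69.848 Mbps × 360 s = 25145.3 Mb = 3.143 GB.
VP9: 33.248 Mbps × 360 s = 11969.3 Mb = 1.496 GB.
Ratio: 3.143 / 1.496 = 2.101.

2.10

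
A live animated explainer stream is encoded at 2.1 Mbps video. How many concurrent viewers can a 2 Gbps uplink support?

2 Gbps = 2,000 Mbps; 2,000 / 2.100 = 952.38 → 952 viewers.

952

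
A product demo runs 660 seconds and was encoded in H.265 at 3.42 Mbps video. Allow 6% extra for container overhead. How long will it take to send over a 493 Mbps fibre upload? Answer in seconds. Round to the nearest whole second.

File: 3.420 Mbps × 660 s = 2257.2 Mb.
With 6% container overhead: ×1.06. → 2392.6 Mb.
At 493 Mbps: 2392.6 / 493 = 4.9 s ≈ 4.85 seconds.

5 seconds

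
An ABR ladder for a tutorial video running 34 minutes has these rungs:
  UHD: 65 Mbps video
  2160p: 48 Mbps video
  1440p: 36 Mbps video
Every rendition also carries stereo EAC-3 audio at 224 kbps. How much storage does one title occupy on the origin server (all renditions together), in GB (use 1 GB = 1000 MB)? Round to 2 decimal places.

34 min = 2040 s
Audio: 224 kbps = 0.224 Mbps.
Sum of rendition bitrates: (65+0.224) + (48+0.224) + (36+0.224) = 149.672 Mbps.
× 2040 s = 305,331 Mb = 38,166 MB = 38.17 GB.

38.17 GB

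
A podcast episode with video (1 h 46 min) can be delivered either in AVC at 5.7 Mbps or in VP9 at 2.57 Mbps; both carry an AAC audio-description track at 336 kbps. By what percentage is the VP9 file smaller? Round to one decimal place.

51.9%

1 h 46 min = 106 min = 6360 s
Audio: 336 kbps = 0.336 Mbps.
AVC: 6.036 Mbps × 6360 s = 38389.0 Mb = 4.799 GB.
VP9: 2.906 Mbps × 6360 s = 18482.2 Mb = 2.310 GB.
Reduction: (1 − 2.310/4.799) × 100 = 51.86%.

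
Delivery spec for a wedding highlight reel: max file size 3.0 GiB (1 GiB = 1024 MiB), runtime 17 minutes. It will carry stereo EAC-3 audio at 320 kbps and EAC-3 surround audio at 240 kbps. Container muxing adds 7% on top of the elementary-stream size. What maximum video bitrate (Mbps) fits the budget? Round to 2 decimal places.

23.05 Mbps

Budget: 3.0 GiB = 25769.8 Mb.
Stream payload after overhead: 25769.8 / 1.07 = 24083.9 Mb.
17 min = 1020 s
Total bitrate budget: 24083.9 Mb / 1020 s = 23.612 Mbps.
Audio total: 320 + 240 = 560 kbps = 0.560 Mbps.
Video: 23.612 − 0.560 = 23.052 Mbps.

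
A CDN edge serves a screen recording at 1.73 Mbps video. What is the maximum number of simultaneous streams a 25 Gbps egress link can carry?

14450

25 Gbps = 25,000 Mbps; 25,000 / 1.730 = 14450.87 → 14450 viewers.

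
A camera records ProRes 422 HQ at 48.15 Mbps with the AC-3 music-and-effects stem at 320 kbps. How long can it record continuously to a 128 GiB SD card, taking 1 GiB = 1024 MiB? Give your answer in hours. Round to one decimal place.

6.3 hours

Audio: 320 kbps = 0.320 Mbps.
Total bitrate: 48.15 + 0.320 = 48.470 Mbps.
Capacity: 128 GiB = 1,099,512 Mb.
Recording time: 1,099,512 / 48.470 = 22,684 s ≈ 6.30 hours.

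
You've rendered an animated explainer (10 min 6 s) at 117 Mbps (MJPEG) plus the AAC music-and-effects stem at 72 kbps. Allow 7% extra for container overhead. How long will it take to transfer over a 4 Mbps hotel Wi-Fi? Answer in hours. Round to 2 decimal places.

10 min 6 s = 606 s
Audio: 72 kbps = 0.072 Mbps.
Total bitrate: 117.072 Mbps.
File: 117.072 Mbps × 606 s = 70945.6 Mb.
With 7% container overhead: ×1.07. → 75911.8 Mb.
At 4 Mbps: 75911.8 / 4 = 18978.0 s ≈ 5.27 hours.

5.27 hours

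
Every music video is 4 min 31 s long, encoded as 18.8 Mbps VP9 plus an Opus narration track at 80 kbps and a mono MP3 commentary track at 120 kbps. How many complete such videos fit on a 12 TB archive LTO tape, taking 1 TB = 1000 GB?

4 min 31 s = 271 s
Audio total: 80 + 120 = 200 kbps = 0.200 Mbps.
Total bitrate: 19.000 Mbps.
Per item: 19.000 Mbps × 271 s = 5,149 Mb = 643.6 MB.
Capacity: 12 TB = 96,000,000 Mb; 18644.40 items → 18644 complete.

18644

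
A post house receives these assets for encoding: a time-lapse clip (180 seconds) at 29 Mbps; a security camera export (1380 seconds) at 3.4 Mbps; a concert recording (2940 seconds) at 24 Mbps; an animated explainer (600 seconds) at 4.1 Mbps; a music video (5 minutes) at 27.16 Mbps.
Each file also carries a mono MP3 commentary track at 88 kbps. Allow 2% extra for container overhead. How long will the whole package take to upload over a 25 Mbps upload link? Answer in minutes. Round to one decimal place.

62.3 minutes

Audio: 88 kbps = 0.088 Mbps.
time-lapse clip: 29.088 Mbps × 180 s × 1.02 = 5340.6 Mb
security camera export: 3.488 Mbps × 1380 s × 1.02 = 4909.7 Mb
concert recording: 24.088 Mbps × 2940 s × 1.02 = 72235.1 Mb
animated explainer: 4.188 Mbps × 600 s × 1.02 = 2563.1 Mb
music video: 27.248 Mbps × 300 s × 1.02 = 8337.9 Mb
Total: 93386.3 Mb = 11673.3 MB.
At 25 Mbps: 93386.3 / 25 = 3735 s ≈ 62.3 minutes.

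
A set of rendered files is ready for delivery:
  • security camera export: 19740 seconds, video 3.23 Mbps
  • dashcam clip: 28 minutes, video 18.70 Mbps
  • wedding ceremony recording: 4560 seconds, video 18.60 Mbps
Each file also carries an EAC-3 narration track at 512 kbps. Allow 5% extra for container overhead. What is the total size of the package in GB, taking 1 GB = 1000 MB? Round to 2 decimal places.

Audio: 512 kbps = 0.512 Mbps.
security camera export: 3.742 Mbps × 19740 s × 1.05 = 77560.4 Mb
dashcam clip: 19.212 Mbps × 1680 s × 1.05 = 33890.0 Mb
wedding ceremony recording: 19.112 Mbps × 4560 s × 1.05 = 91508.3 Mb
Total: 202958.7 Mb = 25369.8 MB.
= 25.37 GB.

25.37 GB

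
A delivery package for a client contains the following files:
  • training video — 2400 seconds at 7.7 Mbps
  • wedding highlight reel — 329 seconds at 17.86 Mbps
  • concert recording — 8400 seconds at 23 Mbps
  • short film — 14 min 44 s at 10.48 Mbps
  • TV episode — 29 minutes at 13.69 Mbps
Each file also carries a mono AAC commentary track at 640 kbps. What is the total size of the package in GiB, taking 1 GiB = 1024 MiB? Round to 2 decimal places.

30.20 GiB

Audio: 640 kbps = 0.640 Mbps.
training video: 8.340 Mbps × 2400 s = 20016.0 Mb
wedding highlight reel: 18.500 Mbps × 329 s = 6086.5 Mb
concert recording: 23.640 Mbps × 8400 s = 198576.0 Mb
short film: 11.120 Mbps × 884 s = 9830.1 Mb
TV episode: 14.330 Mbps × 1740 s = 24934.2 Mb
Total: 259442.8 Mb = 32430.3 MB.
= 30.20 GiB.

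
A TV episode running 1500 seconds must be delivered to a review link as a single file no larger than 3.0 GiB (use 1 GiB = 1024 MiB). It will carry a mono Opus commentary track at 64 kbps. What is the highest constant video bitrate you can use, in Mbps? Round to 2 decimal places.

17.12 Mbps

Budget: 3.0 GiB = 25769.8 Mb.
Total bitrate budget: 25769.8 Mb / 1500 s = 17.180 Mbps.
Audio: 64 kbps = 0.064 Mbps.
Video: 17.180 − 0.064 = 17.116 Mbps.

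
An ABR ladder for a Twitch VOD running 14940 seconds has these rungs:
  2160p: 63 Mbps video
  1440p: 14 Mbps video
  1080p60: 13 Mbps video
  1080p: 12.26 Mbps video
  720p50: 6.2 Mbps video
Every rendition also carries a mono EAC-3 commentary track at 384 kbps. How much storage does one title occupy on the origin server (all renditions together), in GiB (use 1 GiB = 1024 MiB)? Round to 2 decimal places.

Audio: 384 kbps = 0.384 Mbps.
Sum of rendition bitrates: (63+0.384) + (14+0.384) + (13+0.384) + (12.26+0.384) + (6.2+0.384) = 110.380 Mbps.
× 14940 s = 1,649,077 Mb = 206,135 MB = 192.0 GiB.

191.98 GiB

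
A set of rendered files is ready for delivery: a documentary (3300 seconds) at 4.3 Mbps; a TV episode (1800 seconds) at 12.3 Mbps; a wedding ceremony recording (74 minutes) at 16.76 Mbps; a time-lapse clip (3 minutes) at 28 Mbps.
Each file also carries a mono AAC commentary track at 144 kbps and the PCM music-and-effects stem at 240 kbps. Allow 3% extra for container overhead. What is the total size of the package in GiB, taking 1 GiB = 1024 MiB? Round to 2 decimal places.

14.33 GiB

Audio total: 144 + 240 = 384 kbps = 0.384 Mbps.
documentary: 4.684 Mbps × 3300 s × 1.03 = 15920.9 Mb
TV episode: 12.684 Mbps × 1800 s × 1.03 = 23516.1 Mb
wedding ceremony recording: 17.144 Mbps × 4440 s × 1.03 = 78402.9 Mb
time-lapse clip: 28.384 Mbps × 180 s × 1.03 = 5262.4 Mb
Total: 123102.4 Mb = 15387.8 MB.
= 14.33 GiB.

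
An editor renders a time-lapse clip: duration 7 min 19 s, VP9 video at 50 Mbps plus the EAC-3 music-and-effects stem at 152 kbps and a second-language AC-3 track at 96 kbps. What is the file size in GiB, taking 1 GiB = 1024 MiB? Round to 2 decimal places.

7 min 19 s = 439 s
Audio total: 152 + 96 = 248 kbps = 0.248 Mbps.
Total bitrate: 50 + 0.248 = 50.248 Mbps.
Stream data: 50.248 Mbps × 439 s = 22058.9 Mb.
22,059 Mb = 2,757,359,000 bytes ÷ 1,073,741,824 = 2.568 GiB.

2.57 GiB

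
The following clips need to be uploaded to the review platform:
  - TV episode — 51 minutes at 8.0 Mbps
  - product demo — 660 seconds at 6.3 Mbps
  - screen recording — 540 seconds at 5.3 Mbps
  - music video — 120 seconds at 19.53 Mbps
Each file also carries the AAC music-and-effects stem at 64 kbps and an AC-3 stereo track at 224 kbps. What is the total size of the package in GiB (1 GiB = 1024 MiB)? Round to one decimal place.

4.1 GiB

Audio total: 64 + 224 = 288 kbps = 0.288 Mbps.
TV episode: 8.288 Mbps × 3060 s = 25361.3 Mb
product demo: 6.588 Mbps × 660 s = 4348.1 Mb
screen recording: 5.588 Mbps × 540 s = 3017.5 Mb
music video: 19.818 Mbps × 120 s = 2378.2 Mb
Total: 35105.0 Mb = 4388.1 MB.
= 4.087 GiB.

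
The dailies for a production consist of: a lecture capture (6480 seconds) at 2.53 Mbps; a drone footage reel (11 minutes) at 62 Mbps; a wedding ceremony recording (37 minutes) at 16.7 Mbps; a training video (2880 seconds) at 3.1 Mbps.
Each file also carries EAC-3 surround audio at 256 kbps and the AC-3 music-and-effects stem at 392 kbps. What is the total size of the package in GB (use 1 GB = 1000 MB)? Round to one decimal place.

Audio total: 256 + 392 = 648 kbps = 0.648 Mbps.
lecture capture: 3.178 Mbps × 6480 s = 20593.4 Mb
drone footage reel: 62.648 Mbps × 660 s = 41347.7 Mb
wedding ceremony recording: 17.348 Mbps × 2220 s = 38512.6 Mb
training video: 3.748 Mbps × 2880 s = 10794.2 Mb
Total: 111247.9 Mb = 13906.0 MB.
= 13.91 GB.

13.9 GB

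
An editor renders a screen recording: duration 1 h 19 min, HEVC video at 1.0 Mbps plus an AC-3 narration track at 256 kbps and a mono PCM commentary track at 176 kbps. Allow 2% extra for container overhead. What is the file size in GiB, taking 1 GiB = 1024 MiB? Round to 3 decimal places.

0.806 GiB

1 h 19 min = 79 min = 4740 s
Audio total: 256 + 176 = 432 kbps = 0.432 Mbps.
Total bitrate: 1.0 + 0.432 = 1.432 Mbps.
Stream data: 1.432 Mbps × 4740 s = 6787.7 Mb.
With 2% container overhead: ×1.02.
6,923 Mb = 865,429,200 bytes ÷ 1,073,741,824 = 0.806 GiB.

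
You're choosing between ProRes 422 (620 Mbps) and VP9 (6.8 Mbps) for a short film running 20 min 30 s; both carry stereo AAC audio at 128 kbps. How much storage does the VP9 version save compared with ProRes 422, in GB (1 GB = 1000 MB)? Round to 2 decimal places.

94.28 GB

20 min 30 s = 1230 s
Audio: 128 kbps = 0.128 Mbps.
ProRes 422: 620.128 Mbps × 1230 s = 762757.4 Mb = 95.345 GB.
VP9: 6.928 Mbps × 1230 s = 8521.4 Mb = 1.065 GB.
Saving: 95.345 − 1.065 = 94.279 GB.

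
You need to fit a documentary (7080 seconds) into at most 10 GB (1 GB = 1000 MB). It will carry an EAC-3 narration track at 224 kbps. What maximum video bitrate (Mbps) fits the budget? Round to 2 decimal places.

11.08 Mbps

Budget: 10 GB = 80000.0 Mb.
Total bitrate budget: 80000.0 Mb / 7080 s = 11.299 Mbps.
Audio: 224 kbps = 0.224 Mbps.
Video: 11.299 − 0.224 = 11.075 Mbps.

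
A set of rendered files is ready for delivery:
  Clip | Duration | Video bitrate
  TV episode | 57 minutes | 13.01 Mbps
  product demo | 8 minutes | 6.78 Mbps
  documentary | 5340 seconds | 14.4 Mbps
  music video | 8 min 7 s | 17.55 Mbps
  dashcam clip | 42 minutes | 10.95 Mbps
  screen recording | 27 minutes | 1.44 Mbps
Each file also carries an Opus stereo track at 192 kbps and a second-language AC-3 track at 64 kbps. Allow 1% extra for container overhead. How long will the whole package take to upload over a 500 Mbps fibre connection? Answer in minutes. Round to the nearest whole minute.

Audio total: 192 + 64 = 256 kbps = 0.256 Mbps.
TV episode: 13.266 Mbps × 3420 s × 1.01 = 45823.4 Mb
product demo: 7.036 Mbps × 480 s × 1.01 = 3411.1 Mb
documentary: 14.656 Mbps × 5340 s × 1.01 = 79045.7 Mb
music video: 17.806 Mbps × 487 s × 1.01 = 8758.2 Mb
dashcam clip: 11.206 Mbps × 2520 s × 1.01 = 28521.5 Mb
screen recording: 1.696 Mbps × 1620 s × 1.01 = 2775.0 Mb
Total: 168334.9 Mb = 21041.9 MB.
At 500 Mbps: 168334.9 / 500 = 337 s ≈ 5.61 minutes.

6 minutes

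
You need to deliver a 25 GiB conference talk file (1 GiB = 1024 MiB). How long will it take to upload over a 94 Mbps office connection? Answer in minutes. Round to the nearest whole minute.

38 minutes

File: 25 GiB = 214748.4 Mb.
At 94 Mbps: 214748.4 / 94 = 2284.6 s ≈ 38.1 minutes.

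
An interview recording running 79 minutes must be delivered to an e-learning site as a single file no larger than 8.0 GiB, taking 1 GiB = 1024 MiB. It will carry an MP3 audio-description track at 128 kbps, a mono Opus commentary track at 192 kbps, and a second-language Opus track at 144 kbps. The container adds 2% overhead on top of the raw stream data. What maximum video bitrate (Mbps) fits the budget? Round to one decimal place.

13.7 Mbps

Budget: 8.0 GiB = 68719.5 Mb.
Stream payload after overhead: 68719.5 / 1.02 = 67372.0 Mb.
79 min = 4740 s
Total bitrate budget: 67372.0 Mb / 4740 s = 14.214 Mbps.
Audio total: 128 + 192 + 144 = 464 kbps = 0.464 Mbps.
Video: 14.214 − 0.464 = 13.750 Mbps.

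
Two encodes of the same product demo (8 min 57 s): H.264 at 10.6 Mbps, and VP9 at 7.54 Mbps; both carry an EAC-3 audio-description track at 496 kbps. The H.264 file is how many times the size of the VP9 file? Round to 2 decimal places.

8 min 57 s = 537 s
Audio: 496 kbps = 0.496 Mbps.
H.264: 11.096 Mbps × 537 s = 5958.6 Mb = 0.745 GB.
VP9: 8.036 Mbps × 537 s = 4315.3 Mb = 0.539 GB.
Ratio: 0.745 / 0.539 = 1.381.

1.38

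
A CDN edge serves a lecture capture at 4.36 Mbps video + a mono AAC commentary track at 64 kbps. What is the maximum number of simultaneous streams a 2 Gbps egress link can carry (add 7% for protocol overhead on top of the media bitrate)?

422

Audio: 64 kbps = 0.064 Mbps.
Per-viewer media rate: 4.424 Mbps.
On the wire with 7% overhead: 4.734 Mbps.
2 Gbps = 2,000 Mbps; 2,000 / 4.734 = 422.50 → 422 viewers.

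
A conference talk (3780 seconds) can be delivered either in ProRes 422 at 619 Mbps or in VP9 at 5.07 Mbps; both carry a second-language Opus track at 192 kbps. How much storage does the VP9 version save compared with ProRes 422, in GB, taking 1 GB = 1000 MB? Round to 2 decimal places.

Audio: 192 kbps = 0.192 Mbps.
ProRes 422: 619.192 Mbps × 3780 s = 2340545.8 Mb = 292.568 GB.
VP9: 5.262 Mbps × 3780 s = 19890.4 Mb = 2.486 GB.
Saving: 292.568 − 2.486 = 290.082 GB.

290.08 GB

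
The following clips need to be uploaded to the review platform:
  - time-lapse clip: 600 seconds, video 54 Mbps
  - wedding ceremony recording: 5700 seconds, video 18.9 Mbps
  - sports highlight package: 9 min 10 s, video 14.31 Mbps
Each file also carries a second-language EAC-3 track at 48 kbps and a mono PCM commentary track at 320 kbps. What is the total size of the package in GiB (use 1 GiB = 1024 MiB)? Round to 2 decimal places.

Audio total: 48 + 320 = 368 kbps = 0.368 Mbps.
time-lapse clip: 54.368 Mbps × 600 s = 32620.8 Mb
wedding ceremony recording: 19.268 Mbps × 5700 s = 109827.6 Mb
sports highlight package: 14.678 Mbps × 550 s = 8072.9 Mb
Total: 150521.3 Mb = 18815.2 MB.
= 17.52 GiB.

17.52 GiB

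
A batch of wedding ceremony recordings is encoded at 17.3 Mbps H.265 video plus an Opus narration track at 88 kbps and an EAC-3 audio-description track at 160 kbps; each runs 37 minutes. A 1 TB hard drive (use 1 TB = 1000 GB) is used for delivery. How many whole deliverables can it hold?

205

37 min = 2220 s
Audio total: 88 + 160 = 248 kbps = 0.248 Mbps.
Total bitrate: 17.548 Mbps.
Per item: 17.548 Mbps × 2220 s = 38,957 Mb = 4,870 MB.
Capacity: 1 TB = 8,000,000 Mb; 205.36 items → 205 complete.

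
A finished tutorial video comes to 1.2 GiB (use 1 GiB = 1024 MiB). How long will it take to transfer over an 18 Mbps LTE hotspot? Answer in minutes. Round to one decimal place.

File: 1.2 GiB = 10307.9 Mb.
At 18 Mbps: 10307.9 / 18 = 572.7 s ≈ 9.54 minutes.

9.5 minutes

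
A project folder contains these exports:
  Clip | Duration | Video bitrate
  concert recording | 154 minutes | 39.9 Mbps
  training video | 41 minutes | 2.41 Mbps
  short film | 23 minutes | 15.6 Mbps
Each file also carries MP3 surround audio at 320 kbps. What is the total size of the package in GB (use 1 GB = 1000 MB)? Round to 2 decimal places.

Audio: 320 kbps = 0.320 Mbps.
concert recording: 40.220 Mbps × 9240 s = 371632.8 Mb
training video: 2.730 Mbps × 2460 s = 6715.8 Mb
short film: 15.920 Mbps × 1380 s = 21969.6 Mb
Total: 400318.2 Mb = 50039.8 MB.
= 50.04 GB.

50.04 GB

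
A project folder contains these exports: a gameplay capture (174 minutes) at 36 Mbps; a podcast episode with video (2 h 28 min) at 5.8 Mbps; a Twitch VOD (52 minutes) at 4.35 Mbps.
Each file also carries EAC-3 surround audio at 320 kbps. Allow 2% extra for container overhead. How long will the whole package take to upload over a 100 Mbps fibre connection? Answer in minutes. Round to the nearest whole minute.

76 minutes

Audio: 320 kbps = 0.320 Mbps.
gameplay capture: 36.320 Mbps × 10440 s × 1.02 = 386764.4 Mb
podcast episode with video: 6.120 Mbps × 8880 s × 1.02 = 55432.5 Mb
Twitch VOD: 4.670 Mbps × 3120 s × 1.02 = 14861.8 Mb
Total: 457058.7 Mb = 57132.3 MB.
At 100 Mbps: 457058.7 / 100 = 4571 s ≈ 76.2 minutes.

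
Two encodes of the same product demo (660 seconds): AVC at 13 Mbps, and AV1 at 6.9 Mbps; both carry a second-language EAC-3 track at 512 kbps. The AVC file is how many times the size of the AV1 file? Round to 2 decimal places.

1.82

Audio: 512 kbps = 0.512 Mbps.
AVC: 13.512 Mbps × 660 s = 8917.9 Mb = 1.038 GiB.
AV1: 7.412 Mbps × 660 s = 4891.9 Mb = 0.569 GiB.
Ratio: 1.038 / 0.569 = 1.823.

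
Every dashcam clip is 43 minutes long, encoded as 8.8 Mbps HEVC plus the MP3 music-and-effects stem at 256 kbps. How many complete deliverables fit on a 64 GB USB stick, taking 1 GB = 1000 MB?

21

43 min = 2580 s
Audio: 256 kbps = 0.256 Mbps.
Total bitrate: 9.056 Mbps.
Per item: 9.056 Mbps × 2580 s = 23,364 Mb = 2,921 MB.
Capacity: 64 GB = 512,000 Mb; 21.91 items → 21 complete.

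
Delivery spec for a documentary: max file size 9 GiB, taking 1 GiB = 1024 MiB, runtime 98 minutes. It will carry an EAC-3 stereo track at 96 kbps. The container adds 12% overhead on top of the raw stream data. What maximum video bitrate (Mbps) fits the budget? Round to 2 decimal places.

11.64 Mbps

Budget: 9 GiB = 77309.4 Mb.
Stream payload after overhead: 77309.4 / 1.12 = 69026.3 Mb.
98 min = 5880 s
Total bitrate budget: 69026.3 Mb / 5880 s = 11.739 Mbps.
Audio: 96 kbps = 0.096 Mbps.
Video: 11.739 − 0.096 = 11.643 Mbps.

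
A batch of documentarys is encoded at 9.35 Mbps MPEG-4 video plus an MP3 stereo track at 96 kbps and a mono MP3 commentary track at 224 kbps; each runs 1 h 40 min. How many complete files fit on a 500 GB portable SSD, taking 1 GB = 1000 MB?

68

1 h 40 min = 100 min = 6000 s
Audio total: 96 + 224 = 320 kbps = 0.320 Mbps.
Total bitrate: 9.670 Mbps.
Per item: 9.670 Mbps × 6000 s = 58,020 Mb = 7,252 MB.
Capacity: 500 GB = 4,000,000 Mb; 68.94 items → 68 complete.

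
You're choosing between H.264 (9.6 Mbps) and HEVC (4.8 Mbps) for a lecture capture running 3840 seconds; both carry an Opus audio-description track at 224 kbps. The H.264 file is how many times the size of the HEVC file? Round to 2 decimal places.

Audio: 224 kbps = 0.224 Mbps.
H.264: 9.824 Mbps × 3840 s = 37724.2 Mb = 4.392 GiB.
HEVC: 5.024 Mbps × 3840 s = 19292.2 Mb = 2.246 GiB.
Ratio: 4.392 / 2.246 = 1.955.

1.96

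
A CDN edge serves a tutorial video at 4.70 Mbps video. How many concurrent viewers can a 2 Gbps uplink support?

2 Gbps = 2,000 Mbps; 2,000 / 4.700 = 425.53 → 425 viewers.

425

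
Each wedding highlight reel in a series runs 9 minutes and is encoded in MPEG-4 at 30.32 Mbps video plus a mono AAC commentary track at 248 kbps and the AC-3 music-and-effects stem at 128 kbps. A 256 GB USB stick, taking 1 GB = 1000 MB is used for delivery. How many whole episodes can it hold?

9 min = 540 s
Audio total: 248 + 128 = 376 kbps = 0.376 Mbps.
Total bitrate: 30.696 Mbps.
Per item: 30.696 Mbps × 540 s = 16,576 Mb = 2,072 MB.
Capacity: 256 GB = 2,048,000 Mb; 123.55 items → 123 complete.

123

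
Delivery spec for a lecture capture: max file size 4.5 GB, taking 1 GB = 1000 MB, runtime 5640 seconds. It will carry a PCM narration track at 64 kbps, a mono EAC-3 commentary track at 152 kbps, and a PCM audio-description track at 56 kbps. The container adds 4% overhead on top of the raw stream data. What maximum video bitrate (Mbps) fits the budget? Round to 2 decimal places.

Budget: 4.5 GB = 36000.0 Mb.
Stream payload after overhead: 36000.0 / 1.04 = 34615.4 Mb.
Total bitrate budget: 34615.4 Mb / 5640 s = 6.137 Mbps.
Audio total: 64 + 152 + 56 = 272 kbps = 0.272 Mbps.
Video: 6.137 − 0.272 = 5.865 Mbps.

5.87 Mbps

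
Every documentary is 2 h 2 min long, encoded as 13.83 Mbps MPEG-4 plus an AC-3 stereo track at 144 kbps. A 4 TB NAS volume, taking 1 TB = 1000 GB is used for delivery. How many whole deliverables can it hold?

312

2 h 2 min = 122 min = 7320 s
Audio: 144 kbps = 0.144 Mbps.
Total bitrate: 13.974 Mbps.
Per item: 13.974 Mbps × 7320 s = 102,290 Mb = 12,786 MB.
Capacity: 4 TB = 32,000,000 Mb; 312.84 items → 312 complete.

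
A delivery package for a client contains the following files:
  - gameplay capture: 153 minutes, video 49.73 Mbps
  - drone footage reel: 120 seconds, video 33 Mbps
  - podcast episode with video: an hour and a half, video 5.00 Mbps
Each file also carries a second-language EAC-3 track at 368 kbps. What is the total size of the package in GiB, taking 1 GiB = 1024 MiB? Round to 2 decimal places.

57.38 GiB

Audio: 368 kbps = 0.368 Mbps.
gameplay capture: 50.098 Mbps × 9180 s = 459899.6 Mb
drone footage reel: 33.368 Mbps × 120 s = 4004.2 Mb
podcast episode with video: 5.368 Mbps × 5400 s = 28987.2 Mb
Total: 492891.0 Mb = 61611.4 MB.
= 57.38 GiB.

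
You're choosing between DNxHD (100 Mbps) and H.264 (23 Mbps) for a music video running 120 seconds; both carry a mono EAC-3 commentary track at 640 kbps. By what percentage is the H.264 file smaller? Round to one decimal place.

Audio: 640 kbps = 0.640 Mbps.
DNxHD: 100.640 Mbps × 120 s = 12076.8 Mb = 1.510 GB.
H.264: 23.640 Mbps × 120 s = 2836.8 Mb = 0.355 GB.
Reduction: (1 − 0.355/1.510) × 100 = 76.51%.

76.5%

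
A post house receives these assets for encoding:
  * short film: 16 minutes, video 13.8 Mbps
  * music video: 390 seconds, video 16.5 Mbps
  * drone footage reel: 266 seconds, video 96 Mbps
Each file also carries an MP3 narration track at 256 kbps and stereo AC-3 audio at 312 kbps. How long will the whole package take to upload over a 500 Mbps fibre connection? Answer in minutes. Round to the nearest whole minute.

Audio total: 256 + 312 = 568 kbps = 0.568 Mbps.
short film: 14.368 Mbps × 960 s = 13793.3 Mb
music video: 17.068 Mbps × 390 s = 6656.5 Mb
drone footage reel: 96.568 Mbps × 266 s = 25687.1 Mb
Total: 46136.9 Mb = 5767.1 MB.
At 500 Mbps: 46136.9 / 500 = 92 s ≈ 1.54 minutes.

2 minutes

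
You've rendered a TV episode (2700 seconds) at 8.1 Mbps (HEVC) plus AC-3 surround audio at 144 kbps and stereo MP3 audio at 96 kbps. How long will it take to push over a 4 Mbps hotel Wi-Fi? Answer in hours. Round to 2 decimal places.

Audio total: 144 + 96 = 240 kbps = 0.240 Mbps.
Total bitrate: 8.340 Mbps.
File: 8.340 Mbps × 2700 s = 22518.0 Mb.
At 4 Mbps: 22518.0 / 4 = 5629.5 s ≈ 1.56 hours.

1.56 hours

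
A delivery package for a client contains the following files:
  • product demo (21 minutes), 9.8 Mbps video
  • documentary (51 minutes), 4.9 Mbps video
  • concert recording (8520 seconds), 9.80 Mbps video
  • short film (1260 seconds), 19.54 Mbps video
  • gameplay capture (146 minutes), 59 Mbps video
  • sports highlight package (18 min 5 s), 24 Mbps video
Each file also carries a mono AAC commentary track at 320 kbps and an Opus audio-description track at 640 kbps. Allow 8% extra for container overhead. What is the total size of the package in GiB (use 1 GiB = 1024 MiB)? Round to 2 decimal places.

Audio total: 320 + 640 = 960 kbps = 0.960 Mbps.
product demo: 10.760 Mbps × 1260 s × 1.08 = 14642.2 Mb
documentary: 5.860 Mbps × 3060 s × 1.08 = 19366.1 Mb
concert recording: 10.760 Mbps × 8520 s × 1.08 = 99009.2 Mb
short film: 20.500 Mbps × 1260 s × 1.08 = 27896.4 Mb
gameplay capture: 59.960 Mbps × 8760 s × 1.08 = 567269.6 Mb
sports highlight package: 24.960 Mbps × 1085 s × 1.08 = 29248.1 Mb
Total: 757431.6 Mb = 94679.0 MB.
= 88.18 GiB.

88.18 GiB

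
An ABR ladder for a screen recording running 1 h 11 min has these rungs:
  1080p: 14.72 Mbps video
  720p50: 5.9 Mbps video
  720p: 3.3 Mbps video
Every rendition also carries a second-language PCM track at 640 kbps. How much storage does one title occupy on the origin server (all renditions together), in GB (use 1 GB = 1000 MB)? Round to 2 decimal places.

13.76 GB

1 h 11 min = 71 min = 4260 s
Audio: 640 kbps = 0.640 Mbps.
Sum of rendition bitrates: (14.72+0.640) + (5.9+0.640) + (3.3+0.640) = 25.840 Mbps.
× 4260 s = 110,078 Mb = 13,760 MB = 13.76 GB.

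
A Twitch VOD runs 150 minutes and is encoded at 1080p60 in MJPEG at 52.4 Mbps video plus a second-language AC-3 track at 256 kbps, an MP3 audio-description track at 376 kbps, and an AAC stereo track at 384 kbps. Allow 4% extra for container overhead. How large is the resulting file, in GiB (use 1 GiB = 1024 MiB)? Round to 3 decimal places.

58.205 GiB

150 min = 9000 s
Audio total: 256 + 376 + 384 = 1016 kbps = 1.016 Mbps.
Total bitrate: 52.4 + 1.016 = 53.416 Mbps.
Stream data: 53.416 Mbps × 9000 s = 480744.0 Mb.
With 4% container overhead: ×1.04.
499,974 Mb = 62,496,720,000 bytes ÷ 1,073,741,824 = 58.20 GiB.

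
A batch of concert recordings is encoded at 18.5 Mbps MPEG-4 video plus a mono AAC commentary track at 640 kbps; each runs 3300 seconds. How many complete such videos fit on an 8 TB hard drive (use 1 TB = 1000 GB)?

1013

Audio: 640 kbps = 0.640 Mbps.
Total bitrate: 19.140 Mbps.
Per item: 19.140 Mbps × 3300 s = 63,162 Mb = 7,895 MB.
Capacity: 8 TB = 64,000,000 Mb; 1013.27 items → 1013 complete.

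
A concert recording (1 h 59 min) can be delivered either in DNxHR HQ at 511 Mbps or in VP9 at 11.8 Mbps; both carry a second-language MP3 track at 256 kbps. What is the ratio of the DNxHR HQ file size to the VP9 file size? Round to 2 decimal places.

1 h 59 min = 119 min = 7140 s
Audio: 256 kbps = 0.256 Mbps.
DNxHR HQ: 511.256 Mbps × 7140 s = 3650367.8 Mb = 424.959 GiB.
VP9: 12.056 Mbps × 7140 s = 86079.8 Mb = 10.021 GiB.
Ratio: 424.959 / 10.021 = 42.407.

42.41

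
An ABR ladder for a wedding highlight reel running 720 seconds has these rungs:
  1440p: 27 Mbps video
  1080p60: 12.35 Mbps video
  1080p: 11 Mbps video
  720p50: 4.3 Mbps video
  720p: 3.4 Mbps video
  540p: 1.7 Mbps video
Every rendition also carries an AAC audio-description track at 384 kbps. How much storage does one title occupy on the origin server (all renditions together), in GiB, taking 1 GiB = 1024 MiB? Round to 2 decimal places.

Audio: 384 kbps = 0.384 Mbps.
Sum of rendition bitrates: (27+0.384) + (12.35+0.384) + (11+0.384) + (4.3+0.384) + (3.4+0.384) + (1.7+0.384) = 62.054 Mbps.
× 720 s = 44,679 Mb = 5,585 MB = 5.201 GiB.

5.20 GiB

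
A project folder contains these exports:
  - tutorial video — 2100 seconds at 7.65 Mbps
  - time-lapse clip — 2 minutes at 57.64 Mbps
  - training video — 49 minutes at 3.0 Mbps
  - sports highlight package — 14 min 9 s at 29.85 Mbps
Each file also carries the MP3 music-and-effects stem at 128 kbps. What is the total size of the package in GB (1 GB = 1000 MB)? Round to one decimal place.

7.2 GB

Audio: 128 kbps = 0.128 Mbps.
tutorial video: 7.778 Mbps × 2100 s = 16333.8 Mb
time-lapse clip: 57.768 Mbps × 120 s = 6932.2 Mb
training video: 3.128 Mbps × 2940 s = 9196.3 Mb
sports highlight package: 29.978 Mbps × 849 s = 25451.3 Mb
Total: 57913.6 Mb = 7239.2 MB.
= 7.239 GB.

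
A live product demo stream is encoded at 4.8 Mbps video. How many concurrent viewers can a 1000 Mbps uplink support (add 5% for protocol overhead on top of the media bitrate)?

198

On the wire with 5% overhead: 5.040 Mbps.
1000 Mbps = 1,000 Mbps; 1,000 / 5.040 = 198.41 → 198 viewers.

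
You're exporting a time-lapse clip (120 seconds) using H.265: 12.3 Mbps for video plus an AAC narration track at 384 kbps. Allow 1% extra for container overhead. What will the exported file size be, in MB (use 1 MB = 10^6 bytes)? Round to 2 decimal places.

192.16 MB

Audio: 384 kbps = 0.384 Mbps.
Total bitrate: 12.3 + 0.384 = 12.684 Mbps.
Stream data: 12.684 Mbps × 120 s = 1522.1 Mb.
With 1% container overhead: ×1.01.
1,537 Mb ÷ 8 = 192.2 MB → 192.2 MB.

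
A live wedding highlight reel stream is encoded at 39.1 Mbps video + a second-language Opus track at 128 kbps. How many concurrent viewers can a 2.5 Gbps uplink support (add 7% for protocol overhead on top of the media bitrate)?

59

Audio: 128 kbps = 0.128 Mbps.
Per-viewer media rate: 39.228 Mbps.
On the wire with 7% overhead: 41.974 Mbps.
2.5 Gbps = 2,500 Mbps; 2,500 / 41.974 = 59.56 → 59 viewers.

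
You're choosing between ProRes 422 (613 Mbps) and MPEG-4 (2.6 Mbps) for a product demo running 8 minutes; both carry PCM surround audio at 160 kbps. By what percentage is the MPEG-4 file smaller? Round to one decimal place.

8 min = 480 s
Audio: 160 kbps = 0.160 Mbps.
ProRes 422: 613.160 Mbps × 480 s = 294316.8 Mb = 34.263 GiB.
MPEG-4: 2.760 Mbps × 480 s = 1324.8 Mb = 0.154 GiB.
Reduction: (1 − 0.154/34.263) × 100 = 99.55%.

99.5%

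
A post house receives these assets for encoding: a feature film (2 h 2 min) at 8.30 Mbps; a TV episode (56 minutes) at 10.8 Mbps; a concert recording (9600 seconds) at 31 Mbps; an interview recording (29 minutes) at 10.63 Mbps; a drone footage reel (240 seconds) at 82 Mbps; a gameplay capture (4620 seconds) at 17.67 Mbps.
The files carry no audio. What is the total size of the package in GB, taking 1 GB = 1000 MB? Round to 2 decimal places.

feature film: 8.300 Mbps × 7320 s = 60756.0 Mb
TV episode: 10.800 Mbps × 3360 s = 36288.0 Mb
concert recording: 31.000 Mbps × 9600 s = 297600.0 Mb
interview recording: 10.630 Mbps × 1740 s = 18496.2 Mb
drone footage reel: 82.000 Mbps × 240 s = 19680.0 Mb
gameplay capture: 17.670 Mbps × 4620 s = 81635.4 Mb
Total: 514455.6 Mb = 64306.9 MB.
= 64.31 GB.

64.31 GB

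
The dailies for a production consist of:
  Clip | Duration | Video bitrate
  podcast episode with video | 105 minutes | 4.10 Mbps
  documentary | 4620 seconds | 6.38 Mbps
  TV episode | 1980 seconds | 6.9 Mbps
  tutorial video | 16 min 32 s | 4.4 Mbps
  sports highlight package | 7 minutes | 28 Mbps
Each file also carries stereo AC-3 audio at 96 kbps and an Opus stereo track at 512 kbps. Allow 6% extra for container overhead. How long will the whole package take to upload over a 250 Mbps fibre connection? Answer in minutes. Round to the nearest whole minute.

Audio total: 96 + 512 = 608 kbps = 0.608 Mbps.
podcast episode with video: 4.708 Mbps × 6300 s × 1.06 = 31440.0 Mb
documentary: 6.988 Mbps × 4620 s × 1.06 = 34221.6 Mb
TV episode: 7.508 Mbps × 1980 s × 1.06 = 15757.8 Mb
tutorial video: 5.008 Mbps × 992 s × 1.06 = 5266.0 Mb
sports highlight package: 28.608 Mbps × 420 s × 1.06 = 12736.3 Mb
Total: 99421.7 Mb = 12427.7 MB.
At 250 Mbps: 99421.7 / 250 = 398 s ≈ 6.63 minutes.

7 minutes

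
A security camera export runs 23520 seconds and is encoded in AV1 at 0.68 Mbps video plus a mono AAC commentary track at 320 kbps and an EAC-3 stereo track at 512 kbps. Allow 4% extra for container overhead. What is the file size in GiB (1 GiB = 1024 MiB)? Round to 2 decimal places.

Audio total: 320 + 512 = 832 kbps = 0.832 Mbps.
Total bitrate: 0.68 + 0.832 = 1.512 Mbps.
Stream data: 1.512 Mbps × 23520 s = 35562.2 Mb.
With 4% container overhead: ×1.04.
36,985 Mb = 4,623,091,200 bytes ÷ 1,073,741,824 = 4.306 GiB.

4.31 GiB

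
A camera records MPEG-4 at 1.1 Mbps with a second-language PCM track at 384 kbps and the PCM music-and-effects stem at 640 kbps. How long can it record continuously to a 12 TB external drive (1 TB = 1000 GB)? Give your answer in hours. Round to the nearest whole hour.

12555 hours

Audio total: 384 + 640 = 1024 kbps = 1.024 Mbps.
Total bitrate: 1.1 + 1.024 = 2.124 Mbps.
Capacity: 12 TB = 96,000,000 Mb.
Recording time: 96,000,000 / 2.124 = 45,197,740 s ≈ 12,555 hours.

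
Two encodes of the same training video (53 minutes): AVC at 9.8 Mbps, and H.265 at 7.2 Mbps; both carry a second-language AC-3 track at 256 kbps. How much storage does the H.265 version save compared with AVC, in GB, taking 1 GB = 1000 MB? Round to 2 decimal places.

1.03 GB

53 min = 3180 s
Audio: 256 kbps = 0.256 Mbps.
AVC: 10.056 Mbps × 3180 s = 31978.1 Mb = 3.997 GB.
H.265: 7.456 Mbps × 3180 s = 23710.1 Mb = 2.964 GB.
Saving: 3.997 − 2.964 = 1.034 GB.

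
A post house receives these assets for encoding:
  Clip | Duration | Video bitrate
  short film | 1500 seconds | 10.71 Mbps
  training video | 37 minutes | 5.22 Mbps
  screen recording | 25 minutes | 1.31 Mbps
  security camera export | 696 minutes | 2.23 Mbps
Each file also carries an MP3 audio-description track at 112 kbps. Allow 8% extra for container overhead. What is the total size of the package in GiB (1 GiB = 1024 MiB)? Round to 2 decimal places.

16.09 GiB

Audio: 112 kbps = 0.112 Mbps.
short film: 10.822 Mbps × 1500 s × 1.08 = 17531.6 Mb
training video: 5.332 Mbps × 2220 s × 1.08 = 12784.0 Mb
screen recording: 1.422 Mbps × 1500 s × 1.08 = 2303.6 Mb
security camera export: 2.342 Mbps × 41760 s × 1.08 = 105626.1 Mb
Total: 138245.4 Mb = 17280.7 MB.
= 16.09 GiB.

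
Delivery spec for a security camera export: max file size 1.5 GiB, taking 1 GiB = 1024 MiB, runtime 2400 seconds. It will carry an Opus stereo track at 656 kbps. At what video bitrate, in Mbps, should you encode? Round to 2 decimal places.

4.71 Mbps

Budget: 1.5 GiB = 12884.9 Mb.
Total bitrate budget: 12884.9 Mb / 2400 s = 5.369 Mbps.
Audio: 656 kbps = 0.656 Mbps.
Video: 5.369 − 0.656 = 4.713 Mbps.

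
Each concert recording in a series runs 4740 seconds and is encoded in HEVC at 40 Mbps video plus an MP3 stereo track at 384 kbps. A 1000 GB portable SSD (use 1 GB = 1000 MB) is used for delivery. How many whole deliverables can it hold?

Audio: 384 kbps = 0.384 Mbps.
Total bitrate: 40.384 Mbps.
Per item: 40.384 Mbps × 4740 s = 191,420 Mb = 23,928 MB.
Capacity: 1000 GB = 8,000,000 Mb; 41.79 items → 41 complete.

41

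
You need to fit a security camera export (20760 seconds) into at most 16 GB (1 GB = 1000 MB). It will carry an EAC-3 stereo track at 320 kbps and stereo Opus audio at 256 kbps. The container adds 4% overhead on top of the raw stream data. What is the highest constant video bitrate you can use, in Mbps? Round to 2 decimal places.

Budget: 16 GB = 128000.0 Mb.
Stream payload after overhead: 128000.0 / 1.04 = 123076.9 Mb.
Total bitrate budget: 123076.9 Mb / 20760 s = 5.929 Mbps.
Audio total: 320 + 256 = 576 kbps = 0.576 Mbps.
Video: 5.929 − 0.576 = 5.353 Mbps.

5.35 Mbps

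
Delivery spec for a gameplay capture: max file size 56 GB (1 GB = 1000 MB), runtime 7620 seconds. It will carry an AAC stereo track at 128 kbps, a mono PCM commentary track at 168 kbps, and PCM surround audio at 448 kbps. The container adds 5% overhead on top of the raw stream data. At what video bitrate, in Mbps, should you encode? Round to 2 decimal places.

55.25 Mbps

Budget: 56 GB = 448000.0 Mb.
Stream payload after overhead: 448000.0 / 1.05 = 426666.7 Mb.
Total bitrate budget: 426666.7 Mb / 7620 s = 55.993 Mbps.
Audio total: 128 + 168 + 448 = 744 kbps = 0.744 Mbps.
Video: 55.993 − 0.744 = 55.249 Mbps.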